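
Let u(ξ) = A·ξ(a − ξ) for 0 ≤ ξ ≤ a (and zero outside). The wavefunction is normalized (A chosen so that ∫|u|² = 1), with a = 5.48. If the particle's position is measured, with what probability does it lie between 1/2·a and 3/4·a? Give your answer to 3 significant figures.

P ≈ 0.396

The probability is P = ∫ |u|² dξ over [1/2·a, 3/4·a].
With A² fixed by ∫|u|² = 1, i.e. A² = (a^5/30)^(−1), substitute and integrate.
Substituting t = ξ/a, A² and the length scale cancel in the ratio: P = ∫_{1/2}^{3/4} t^2·(1 - t)^2 dt / ∫_{0}^{1} t^2·(1 - t)^2 dt.
With ∫ t^2·(1 - t)^2 dt = t^3·(6·t^2 - 15·t + 10)/30 + C, the region integral is ≈ 0.013216 and the full one is 1/30.
Evaluating gives P = 203/512.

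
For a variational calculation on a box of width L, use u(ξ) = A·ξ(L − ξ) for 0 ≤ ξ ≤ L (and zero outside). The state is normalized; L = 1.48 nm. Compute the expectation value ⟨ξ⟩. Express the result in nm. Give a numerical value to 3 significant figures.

⟨ξ⟩ ≈ 0.740 nm

The expectation value is the |u|²-weighted average of ξ: ∫ ξ|u|² dξ.
Evaluating both integrals, ⟨ξ⟩ = L/2.
With L = 1.48, ⟨ξ⟩ = 0.7400.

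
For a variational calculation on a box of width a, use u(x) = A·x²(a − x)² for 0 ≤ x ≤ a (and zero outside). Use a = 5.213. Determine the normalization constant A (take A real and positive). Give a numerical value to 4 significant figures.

A ≈ 0.01489

The normalization condition is ∫|u|² dx = 1 from 0 to a.
Carrying out the integral gives A² · a^9/630.
So A² = (a^9/630)^(−1).
With a = 5.213: A² = 0.00022159 and A = 0.014886.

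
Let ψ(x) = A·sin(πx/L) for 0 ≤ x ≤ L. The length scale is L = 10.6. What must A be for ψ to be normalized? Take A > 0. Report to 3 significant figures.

A ≈ 0.434

The normalization condition is ∫|ψ|² dx = 1 from 0 to L.
With ∫₀^L sin²(nπx/L) dx = L/2, ∫|ψ|² dx = A²·(L/2).
Setting this equal to 1 gives A² = 1/(L/2).
Plugging in L = 10.6 yields A = 0.4344.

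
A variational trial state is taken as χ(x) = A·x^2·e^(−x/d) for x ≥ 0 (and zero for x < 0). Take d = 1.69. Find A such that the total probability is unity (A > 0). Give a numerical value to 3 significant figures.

We need A² ∫|f|² dx = 1, taking the integral from 0 to ∞.
Using ∫₀^∞ xⁿ e^(−αx) dx = n!/αⁿ⁺¹, with χ = A·x^2·e^(−x/d), the integral evaluates to A²·[3·d^5/4].
Plugging in d = 1.69 yields A = 0.3110.

A ≈ 0.311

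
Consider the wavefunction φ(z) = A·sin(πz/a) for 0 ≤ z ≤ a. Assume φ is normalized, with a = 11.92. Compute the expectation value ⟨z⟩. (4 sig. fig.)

⟨z⟩ ≈ 5.960

The expectation value is the |φ|²-weighted average of z: ∫ z|φ|² dz.
The ratio of the moment integral to the normalization integral gives ⟨z⟩ = a/2.
Putting a = 11.92 gives 5.9600.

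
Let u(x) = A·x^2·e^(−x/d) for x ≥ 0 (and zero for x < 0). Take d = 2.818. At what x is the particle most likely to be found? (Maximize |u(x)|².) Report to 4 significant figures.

Differentiate |u(x)|² with respect to x and set to zero.
Solving yields x = 2·d.
With d = 2.818, the most probable position is 5.6360.

x ≈ 5.636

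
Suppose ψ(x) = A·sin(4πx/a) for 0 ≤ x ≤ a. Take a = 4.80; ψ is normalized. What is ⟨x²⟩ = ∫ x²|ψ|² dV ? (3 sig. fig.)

The expectation value is the |ψ|²-weighted average of x^2: ∫ x^2|ψ|² dx.
Since the A² factors cancel between numerator and denominator, ⟨x²⟩ = -a^2/(32·π^2) + a^2/3.
With a = 4.80, ⟨x^2⟩ = 7.607.

⟨x^2⟩ ≈ 7.61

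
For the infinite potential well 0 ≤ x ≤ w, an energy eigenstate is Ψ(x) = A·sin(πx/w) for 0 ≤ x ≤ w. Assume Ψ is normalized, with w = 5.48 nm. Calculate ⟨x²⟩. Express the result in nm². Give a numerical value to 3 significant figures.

The expectation value is the |Ψ|²-weighted average of x^2: ∫ x^2|Ψ|² dx.
Using sin²θ = (1 − cos 2θ)/2, since the A² factors cancel between numerator and denominator, ⟨x²⟩ = -w^2/(2·π^2) + w^2/3.
With w = 5.48, ⟨x^2⟩ = 8.489.

⟨x^2⟩ ≈ 8.49 nm^2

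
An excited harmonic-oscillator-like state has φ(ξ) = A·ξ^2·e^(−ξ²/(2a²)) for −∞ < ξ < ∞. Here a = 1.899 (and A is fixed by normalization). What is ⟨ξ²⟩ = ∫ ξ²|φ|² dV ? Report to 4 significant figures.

⟨ξ^2⟩ ≈ 9.016

By definition ⟨ξ²⟩ = ∫ ξ^2 |φ(ξ)|² dξ.
Using the Gaussian integral ∫_{−∞}^{∞} e^(−αξ²) dξ = √(π/α), evaluating both integrals, ⟨ξ²⟩ = 5·a^2/2.
Putting a = 1.899 gives 9.0155.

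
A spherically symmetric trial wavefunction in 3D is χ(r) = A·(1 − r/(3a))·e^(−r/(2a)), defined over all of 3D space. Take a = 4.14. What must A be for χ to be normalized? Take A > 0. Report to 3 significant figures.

A ≈ 0.0410

Require ∫ |χ|² 4πr² dr = 1 over the whole domain.
∫|χ|² 4πr² dr = A²·(8·π·a^3/3).
So A² = (8·π·a^3/3)^(−1).
With a = 4.14: A² = 0.001682 and A = 0.04101.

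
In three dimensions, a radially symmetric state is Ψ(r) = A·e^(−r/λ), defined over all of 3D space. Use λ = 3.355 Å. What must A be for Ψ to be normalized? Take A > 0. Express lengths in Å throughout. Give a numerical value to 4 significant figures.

The normalization condition is ∫|Ψ|² 4πr² dr = 1 from 0 to ∞.
(Spherical symmetry: dV = 4πr² dr.)
With Ψ = A·e^(−r/λ), the integral evaluates to A²·[π·λ^3].
Substituting λ = 3.355 gives A² = 0.0084289, so A = 0.091809.

A ≈ 0.09181 Å^(-3/2)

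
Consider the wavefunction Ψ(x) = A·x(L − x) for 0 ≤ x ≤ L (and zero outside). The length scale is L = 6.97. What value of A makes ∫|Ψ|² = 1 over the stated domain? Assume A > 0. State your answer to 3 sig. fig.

A ≈ 0.0427

The normalization condition is ∫|Ψ|² dx = 1 from 0 to L.
Expanding the polynomial and integrating term by term, carrying out the integral gives A² · L^5/30.
Plugging in L = 6.97 yields A = 0.04270.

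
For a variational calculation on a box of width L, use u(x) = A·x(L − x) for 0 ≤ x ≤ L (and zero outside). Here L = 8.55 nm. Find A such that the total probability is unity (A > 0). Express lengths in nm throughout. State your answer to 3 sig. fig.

We need A² ∫|f|² dx = 1, taking the integral from 0 to L.
The integral (without the A² prefactor) comes out to L^5/30.
Hence A² = 1/[L^5/30].
Plugging in L = 8.55 yields A = 0.02562.

A ≈ 0.0256 nm^(-5/2)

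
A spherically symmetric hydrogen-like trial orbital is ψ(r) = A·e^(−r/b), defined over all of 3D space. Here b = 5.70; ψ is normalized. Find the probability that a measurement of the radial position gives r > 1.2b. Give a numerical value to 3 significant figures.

P ≈ 0.570

Integrate the radial probability density 4πr²|ψ|² over r > 1.2b.
A² is fixed by ∫₀^∞ 4πr²|ψ|² dr = 1, i.e. A² = (π·b^3)^(−1).
In terms of u = r/b (A², 4π and the length scale all cancel between numerator and denominator), P = [∫_{1.2}^{∞} u^2·e^(-2·u) du] / [∫_{0}^{∞} u^2·e^(-2·u) du].
With ∫ u^2·e^(-2·u) du = -(2·u^2 + 2·u + 1)·e^(-2·u)/4 + C, the region integral is 157·e^(-12/5)/100 and the full one is 1/4.
This evaluates to P = 0.5697.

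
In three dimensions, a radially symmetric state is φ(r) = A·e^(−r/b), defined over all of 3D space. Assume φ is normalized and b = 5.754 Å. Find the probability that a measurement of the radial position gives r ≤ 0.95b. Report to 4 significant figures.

P ≈ 0.2963

Integrate the radial probability density 4πr²|φ|² over r ≤ 0.95b.
Normalization gives A² = 1/(π·b^3).
Let u = r/b; then A², 4π and the length scale all cancel, so P = ∫_{0}^{0.95} u^2·e^(-2·u) du ÷ ∫_{0}^{∞} u^2·e^(-2·u) du.
An antiderivative of u^2·e^(-2·u) is -(2·u^2 + 2·u + 1)·e^(-2·u)/4; evaluating from 0 to 0.95 gives 1/4 - 941·e^(-19/10)/800, while the full integral is 1/4.
Taking the ratio yields P = 0.29628.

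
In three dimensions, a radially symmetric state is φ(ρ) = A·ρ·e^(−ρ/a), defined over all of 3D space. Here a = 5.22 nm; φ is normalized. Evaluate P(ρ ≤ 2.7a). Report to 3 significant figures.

P ≈ 0.627

Integrate the radial probability density 4πρ²|φ|² over ρ ≤ 2.7a.
The full normalization integral is A²·[3·π·a^5] = 1, fixing A².
Substituting u = ρ/a, A², 4π and the length scale all cancel in the ratio: P = ∫_{0}^{2.7} u^4·e^(-2·u) du / ∫_{0}^{∞} u^4·e^(-2·u) du.
With ∫ u^4·e^(-2·u) du = -(u^4/2 + u^3 + 3·u^2/2 + 3·u/2 + 3/4)·e^(-2·u) + C, the region integral is ≈ 0.47002 and the full one is 3/4.
The region integral divided by the full integral gives P = 0.6267.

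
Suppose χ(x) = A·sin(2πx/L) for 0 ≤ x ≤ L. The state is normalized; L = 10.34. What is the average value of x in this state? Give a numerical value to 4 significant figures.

⟨x⟩ ≈ 5.170

⟨x⟩ = ∫ x |χ|² dx over the full domain.
With ∫₀^L sin²(nπx/L) dx = L/2, since the A² factors cancel between numerator and denominator, ⟨x⟩ = L/2.
With L = 10.34, ⟨x⟩ = 5.1700.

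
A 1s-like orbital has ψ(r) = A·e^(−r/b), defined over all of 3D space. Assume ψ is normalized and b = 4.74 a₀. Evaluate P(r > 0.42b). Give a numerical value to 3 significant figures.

P ≈ 0.947

P = ∫ |ψ|² 4πr² dr over r > 0.42b.
Normalization gives A² = 1/(π·b^3).
Let u = r/b; then A², 4π and the length scale all cancel, so P = ∫_{0.42}^{∞} u^2·e^(-2·u) du ÷ ∫_{0}^{∞} u^2·e^(-2·u) du.
Using ∫ u^2·e^(-2·u) du = -(2·u^2 + 2·u + 1)·e^(-2·u)/4, the numerator is 2741·e^(-21/25)/5000 and the denominator is 1/4.
This evaluates to P = 0.9467.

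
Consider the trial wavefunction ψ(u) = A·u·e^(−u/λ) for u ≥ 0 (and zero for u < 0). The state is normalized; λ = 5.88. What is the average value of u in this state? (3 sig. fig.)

⟨u⟩ = ∫ u |ψ|² du over the full domain.
Since the A² factors cancel between numerator and denominator, ⟨u⟩ = 3·λ/2.
With λ = 5.88, ⟨u⟩ = 8.820.

⟨u⟩ ≈ 8.82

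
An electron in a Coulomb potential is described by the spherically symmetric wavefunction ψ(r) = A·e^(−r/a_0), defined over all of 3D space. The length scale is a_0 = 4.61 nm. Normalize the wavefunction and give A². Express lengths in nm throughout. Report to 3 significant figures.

A^2 ≈ 0.00325 nm^(-3)

The normalization condition is ∫|ψ|² 4πr² dr = 1 from 0 to ∞.
In 3D with spherical symmetry the volume element is 4πr² dr.
Using ∫₀^∞ rⁿ e^(−αr) dr = n!/αⁿ⁺¹, with ψ = A·e^(−r/a_0), the integral evaluates to A²·[π·a_0^3].
Setting this equal to 1 gives A² = 1/(π·a_0^3).
Plugging in a_0 = 4.61 yields A = 0.05700.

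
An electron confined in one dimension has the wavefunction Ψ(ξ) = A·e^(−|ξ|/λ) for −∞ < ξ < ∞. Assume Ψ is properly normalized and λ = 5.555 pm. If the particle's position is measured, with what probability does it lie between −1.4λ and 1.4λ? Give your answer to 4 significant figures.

|Ψ|² is the probability density, so P = ∫_{−1.4λ}^{1.4λ} |Ψ|² dξ.
With A² fixed by ∫|Ψ|² = 1, i.e. A² = (λ)^(−1), substitute and integrate.
Both integrals are even about ξ = 0, so only the ξ ≥ 0 halves are needed (the factors of 2 cancel). Let u = ξ/λ; then A² and the length scale cancel, so P = ∫_{0}^{1.4} e^(-2·u) du ÷ ∫_{0}^{∞} e^(-2·u) du.
An antiderivative of e^(-2·u) is -e^(-2·u)/2; evaluating from 0 to 1.4 gives 1/2 - e^(-14/5)/2, while the full integral is 1/2.
Evaluating gives P = 0.93919.

P ≈ 0.9392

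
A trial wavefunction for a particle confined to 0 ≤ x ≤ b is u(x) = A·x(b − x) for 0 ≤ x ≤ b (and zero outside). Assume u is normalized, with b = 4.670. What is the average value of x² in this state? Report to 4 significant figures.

By definition ⟨x²⟩ = ∫ x^2 |u(x)|² dx.
Expanding the polynomial and integrating term by term, since the A² factors cancel between numerator and denominator, ⟨x²⟩ = 2·b^2/7.
Putting b = 4.670 gives 6.2311.

⟨x^2⟩ ≈ 6.231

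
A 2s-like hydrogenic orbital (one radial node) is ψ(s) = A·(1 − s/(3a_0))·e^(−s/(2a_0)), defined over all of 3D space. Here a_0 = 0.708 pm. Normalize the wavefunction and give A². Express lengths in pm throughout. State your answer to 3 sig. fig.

Require ∫ |ψ|² 4πs² ds = 1 over the whole domain.
The angular integral contributes 4π, leaving ∫₀^∞ s²|ψ|² ds.
Carrying out the integral gives A² · 8·π·a_0^3/3.
Setting this equal to 1 gives A² = 1/(8·π·a_0^3/3).
Substituting a_0 = 0.708 gives A² = 0.3363, so A = 0.5800.

A^2 ≈ 0.336 pm^(-3)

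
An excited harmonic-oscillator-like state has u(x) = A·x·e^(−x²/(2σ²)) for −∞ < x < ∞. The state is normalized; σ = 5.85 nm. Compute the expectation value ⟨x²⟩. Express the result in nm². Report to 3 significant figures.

The expectation value is the |u|²-weighted average of x^2: ∫ x^2|u|² dx.
Using the Gaussian integral ∫_{−∞}^{∞} e^(−αx²) dx = √(π/α), the ratio of the moment integral to the normalization integral gives ⟨x²⟩ = 3·σ^2/2.
With σ = 5.85, ⟨x^2⟩ = 51.33.

⟨x^2⟩ ≈ 51.3 nm^2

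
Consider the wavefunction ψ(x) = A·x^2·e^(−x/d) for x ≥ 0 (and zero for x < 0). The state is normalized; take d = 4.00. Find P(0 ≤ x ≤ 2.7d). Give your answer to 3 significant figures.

P ≈ 0.627

P = ∫_{0}^{2.7d} |ψ(x)|² dx.
With A² fixed by ∫|ψ|² = 1, i.e. A² = (3·d^5/4)^(−1), substitute and integrate.
Let u = x/d; then A² and the length scale cancel, so P = ∫_{0}^{2.7} u^4·e^(-2·u) du ÷ ∫_{0}^{∞} u^4·e^(-2·u) du.
Using ∫ u^4·e^(-2·u) du = -(u^4/2 + u^3 + 3·u^2/2 + 3·u/2 + 3/4)·e^(-2·u), the numerator is ≈ 0.47002 and the denominator is 3/4.
The result is P = 0.6267.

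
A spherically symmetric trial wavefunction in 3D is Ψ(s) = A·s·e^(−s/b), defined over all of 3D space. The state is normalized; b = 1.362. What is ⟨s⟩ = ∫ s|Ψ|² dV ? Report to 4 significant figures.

⟨s⟩ ≈ 3.405

⟨s⟩ = ∫ s |Ψ|² 4πs² ds over the full domain.
Evaluating both integrals, ⟨s⟩ = 5·b/2.
With b = 1.362, ⟨s⟩ = 3.4050.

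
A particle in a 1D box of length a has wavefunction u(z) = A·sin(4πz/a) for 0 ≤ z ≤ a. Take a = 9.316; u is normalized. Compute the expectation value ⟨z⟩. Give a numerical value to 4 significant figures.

By definition ⟨z⟩ = ∫ z |u(z)|² dz.
Using sin²θ = (1 − cos 2θ)/2, the ratio of the moment integral to the normalization integral gives ⟨z⟩ = a/2.
With a = 9.316, ⟨z⟩ = 4.6580.

⟨z⟩ ≈ 4.658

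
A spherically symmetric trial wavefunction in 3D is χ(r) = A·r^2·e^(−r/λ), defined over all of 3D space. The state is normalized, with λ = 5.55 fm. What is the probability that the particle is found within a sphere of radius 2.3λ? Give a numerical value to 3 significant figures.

Integrate the radial probability density 4πr²|χ|² over r ≤ 2.3λ.
Normalization gives A² = 1/(45·π·λ^7/2).
Let u = r/λ; then A², 4π and the length scale all cancel, so P = ∫_{0}^{2.3} u^6·e^(-2·u) du ÷ ∫_{0}^{∞} u^6·e^(-2·u) du.
An antiderivative of u^6·e^(-2·u) is -(4·u^6 + 12·u^5 + 30·u^4 + 60·u^3 + 90·u^2 + 90·u + 45)·e^(-2·u)/8; evaluating from 0 to 2.3 gives ≈ 1.0236, while the full integral is 45/8.
The region integral divided by the full integral gives P = 0.1820.

P ≈ 0.182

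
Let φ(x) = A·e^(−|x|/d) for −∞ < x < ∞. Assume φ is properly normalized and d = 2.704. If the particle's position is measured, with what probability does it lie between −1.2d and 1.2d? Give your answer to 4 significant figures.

P = ∫_{−1.2d}^{1.2d} |φ(x)|² dx.
Since A² = 1/(d), this is the region integral divided by the full normalization integral.
By symmetry take twice the x ≥ 0 contribution in numerator and denominator; the 2's cancel. Substituting u = x/d, A² and the length scale cancel in the ratio: P = ∫_{0}^{1.2} e^(-2·u) du / ∫_{0}^{∞} e^(-2·u) du.
An antiderivative of e^(-2·u) is -e^(-2·u)/2; evaluating from 0 to 1.2 gives 1/2 - e^(-12/5)/2, while the full integral is 1/2.
The result is P = 0.90928.

P ≈ 0.9093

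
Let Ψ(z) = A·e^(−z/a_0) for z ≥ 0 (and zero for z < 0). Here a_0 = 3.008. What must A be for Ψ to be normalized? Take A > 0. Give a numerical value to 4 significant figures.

A ≈ 0.8154

Normalization requires ∫|Ψ|² dz = 1, integrated from 0 to ∞.
Using ∫₀^∞ zⁿ e^(−αz) dz = n!/αⁿ⁺¹, ∫|Ψ|² dz = A²·(a_0/2).
So A² = (a_0/2)^(−1).
Substituting a_0 = 3.008 gives A² = 0.66489, so A = 0.81541.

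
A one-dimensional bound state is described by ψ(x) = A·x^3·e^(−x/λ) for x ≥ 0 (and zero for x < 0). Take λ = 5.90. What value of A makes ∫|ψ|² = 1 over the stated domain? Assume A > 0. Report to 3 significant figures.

We need A² ∫|f|² dx = 1, taking the integral from 0 to ∞.
Carrying out the integral gives A² · 45·λ^7/8.
So A² = (45·λ^7/8)^(−1).
Substituting λ = 5.90 gives A² = 7.144E-7, so A = 0.0008452.

A ≈ 0.000845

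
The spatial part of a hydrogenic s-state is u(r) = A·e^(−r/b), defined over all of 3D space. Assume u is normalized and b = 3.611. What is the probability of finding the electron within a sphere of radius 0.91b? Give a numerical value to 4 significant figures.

Integrate the radial probability density 4πr²|u|² over r ≤ 0.91b.
The full normalization integral is A²·[π·b^3] = 1, fixing A².
Substituting t = r/b, A², 4π and the length scale all cancel in the ratio: P = ∫_{0}^{0.91} t^2·e^(-2·t) dt / ∫_{0}^{∞} t^2·e^(-2·t) dt.
An antiderivative of t^2·e^(-2·t) is -(2·t^2 + 2·t + 1)·e^(-2·t)/4; evaluating from 0 to 0.91 gives ≈ 0.0686851, while the full integral is 1/4.
Taking the ratio yields P = 0.27474.

P ≈ 0.2747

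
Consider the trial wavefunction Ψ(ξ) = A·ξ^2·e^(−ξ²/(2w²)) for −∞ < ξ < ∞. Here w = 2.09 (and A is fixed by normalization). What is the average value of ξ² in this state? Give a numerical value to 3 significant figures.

⟨ξ^2⟩ ≈ 10.9

The expectation value is the |Ψ|²-weighted average of ξ^2: ∫ ξ^2|Ψ|² dξ.
With ∫_{−∞}^{∞} ξ^(2m) e^(−αξ²) dξ = (2m−1)!!·√π / (2^m α^(m+1/2)), evaluating both integrals, ⟨ξ²⟩ = 5·w^2/2.
With w = 2.09, ⟨ξ^2⟩ = 10.92.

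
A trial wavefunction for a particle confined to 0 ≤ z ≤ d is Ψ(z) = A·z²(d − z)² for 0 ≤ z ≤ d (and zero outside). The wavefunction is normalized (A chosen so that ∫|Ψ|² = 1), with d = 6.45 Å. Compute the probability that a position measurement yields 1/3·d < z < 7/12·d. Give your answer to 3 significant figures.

P = ∫_{1/3·d}^{7/12·d} |Ψ(z)|² dz.
The normalization integral ∫|Ψ|²dz over the whole domain equals d^9/630·A², and A² cancels in the ratio.
In terms of u = z/d (A² and the length scale cancel between numerator and denominator), P = [∫_{1/3}^{7/12} u^4·(1 - u)^4 du] / [∫_{0}^{1} u^4·(1 - u)^4 du].
Using ∫ u^4·(1 - u)^4 du = u^5·(70·u^4 - 315·u^3 + 540·u^2 - 420·u + 126)/630, the numerator is ≈ 0.00087750 and the denominator is 1/630.
This works out to P = 0.5528.

P ≈ 0.553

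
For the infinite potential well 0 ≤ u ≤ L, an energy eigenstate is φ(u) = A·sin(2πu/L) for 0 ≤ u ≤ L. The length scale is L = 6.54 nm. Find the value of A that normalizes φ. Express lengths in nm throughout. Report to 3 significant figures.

Normalization requires ∫|φ|² du = 1, integrated from 0 to L.
With ∫₀^L sin²(nπu/L) du = L/2, ∫|φ|² du = A²·(L/2).
Hence A² = 1/[L/2].
With L = 6.54: A² = 0.3058 and A = 0.5530.

A ≈ 0.553 nm^(-1/2)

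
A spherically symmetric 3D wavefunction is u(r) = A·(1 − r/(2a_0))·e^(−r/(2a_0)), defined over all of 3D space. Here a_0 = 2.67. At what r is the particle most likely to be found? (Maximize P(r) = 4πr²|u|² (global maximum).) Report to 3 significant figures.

Set d/dr [P(r) = 4πr²|u|²] = 0 and solve for r > 0.
Solving yields r = a_0·(√(5) + 3).
With a_0 = 2.67, the most probable radial distance is 13.98.

r ≈ 14.0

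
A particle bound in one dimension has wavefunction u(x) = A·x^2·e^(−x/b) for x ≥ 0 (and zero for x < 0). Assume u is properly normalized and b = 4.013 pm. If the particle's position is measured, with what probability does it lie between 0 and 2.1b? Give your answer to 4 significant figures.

|u|² is the probability density, so P = ∫_{0}^{2.1b} |u|² dx.
With A² fixed by ∫|u|² = 1, i.e. A² = (3·b^5/4)^(−1), substitute and integrate.
In terms of t = x/b (A² and the length scale cancel between numerator and denominator), P = [∫_{0}^{2.1} t^4·e^(-2·t) dt] / [∫_{0}^{∞} t^4·e^(-2·t) dt].
With ∫ t^4·e^(-2·t) dt = -(t^4/2 + t^3 + 3·t^2/2 + 3·t/2 + 3/4)·e^(-2·t) + C, the region integral is ≈ 0.307630 and the full one is 3/4.
Evaluating gives P = 0.41017.

P ≈ 0.4102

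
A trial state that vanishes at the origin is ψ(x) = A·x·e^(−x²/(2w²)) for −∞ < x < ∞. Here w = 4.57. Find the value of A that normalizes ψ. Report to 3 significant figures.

A ≈ 0.109

Require ∫ |ψ|² dx = 1 over the whole domain.
With ∫_{−∞}^{∞} x^(2m) e^(−αx²) dx = (2m−1)!!·√π / (2^m α^(m+1/2)), carrying out the integral gives A² · √(π)·w^3/2.
Setting this equal to 1 gives A² = 1/(√(π)·w^3/2).
Plugging in w = 4.57 yields A = 0.1087.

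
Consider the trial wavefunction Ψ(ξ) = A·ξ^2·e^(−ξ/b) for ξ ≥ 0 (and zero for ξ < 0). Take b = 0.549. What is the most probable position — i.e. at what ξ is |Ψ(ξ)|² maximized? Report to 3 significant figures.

ξ ≈ 1.10

The maximum of |Ψ(ξ)|² occurs where its derivative vanishes.
This gives ξ = 2·b.
With b = 0.549, the most probable position is 1.098.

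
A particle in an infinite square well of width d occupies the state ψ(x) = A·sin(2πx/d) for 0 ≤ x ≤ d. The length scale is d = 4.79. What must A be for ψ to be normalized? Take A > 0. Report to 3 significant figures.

Require ∫ |ψ|² dx = 1 over the whole domain.
With ψ = A·sin(2πx/d), the integral evaluates to A²·[d/2].
Hence A² = 1/[d/2].
Plugging in d = 4.79 yields A = 0.6462.

A ≈ 0.646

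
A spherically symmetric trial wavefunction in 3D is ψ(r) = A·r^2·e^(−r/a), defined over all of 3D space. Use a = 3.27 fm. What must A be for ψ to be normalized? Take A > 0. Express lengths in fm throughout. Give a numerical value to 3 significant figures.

A ≈ 0.00188 fm^(-7/2)

Require ∫ |ψ|² 4πr² dr = 1 over the whole domain.
In 3D with spherical symmetry the volume element is 4πr² dr.
Carrying out the integral gives A² · 45·π·a^7/2.
So A² = (45·π·a^7/2)^(−1).
Substituting a = 3.27 gives A² = 0.000003539, so A = 0.001881.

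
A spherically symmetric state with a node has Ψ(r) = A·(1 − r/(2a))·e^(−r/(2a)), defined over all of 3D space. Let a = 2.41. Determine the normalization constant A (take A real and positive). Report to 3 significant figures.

A ≈ 0.0533

The normalization condition is ∫|Ψ|² 4πr² dr = 1 from 0 to ∞.
In 3D with spherical symmetry the volume element is 4πr² dr.
The integral (without the A² prefactor) comes out to 8·π·a^3.
Hence A² = 1/[8·π·a^3].
Plugging in a = 2.41 yields A = 0.05332.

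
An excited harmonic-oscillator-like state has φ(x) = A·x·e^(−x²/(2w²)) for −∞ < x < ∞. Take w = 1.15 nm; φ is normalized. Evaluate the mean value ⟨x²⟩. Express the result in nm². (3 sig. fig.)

⟨x^2⟩ ≈ 1.98 nm^2

⟨x²⟩ = ∫ x^2 |φ|² dx over the full domain.
The ratio of the moment integral to the normalization integral gives ⟨x²⟩ = 3·w^2/2.
With w = 1.15, ⟨x^2⟩ = 1.984.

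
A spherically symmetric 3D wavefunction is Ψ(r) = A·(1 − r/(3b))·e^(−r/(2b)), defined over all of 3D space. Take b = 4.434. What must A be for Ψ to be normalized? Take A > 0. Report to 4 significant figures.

The normalization condition is ∫|Ψ|² 4πr² dr = 1 from 0 to ∞.
In 3D with spherical symmetry the volume element is 4πr² dr.
With Ψ = A·(1 − r/(3b))·e^(−r/(2b)), the integral evaluates to A²·[8·π·b^3/3].
Hence A² = 1/[8·π·b^3/3].
Substituting b = 4.434 gives A² = 0.0013693, so A = 0.037004.

A ≈ 0.03700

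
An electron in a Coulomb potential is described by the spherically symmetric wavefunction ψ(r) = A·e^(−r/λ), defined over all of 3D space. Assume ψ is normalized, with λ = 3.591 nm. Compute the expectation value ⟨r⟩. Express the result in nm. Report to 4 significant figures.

⟨r⟩ = ∫ r |ψ|² 4πr² dr over the full domain.
Evaluating both integrals, ⟨r⟩ = 3·λ/2.
Putting λ = 3.591 gives 5.3865.

⟨r⟩ ≈ 5.387 nm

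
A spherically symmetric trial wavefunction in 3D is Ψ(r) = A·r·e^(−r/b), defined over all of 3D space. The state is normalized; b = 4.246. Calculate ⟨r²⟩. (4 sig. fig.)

⟨r^2⟩ ≈ 135.2

By definition ⟨r²⟩ = ∫ r^2 |Ψ(r)|² 4πr² dr.
Recall ∫₀^∞ r^m e^(−r/β) dr = m!·β^(m+1), the ratio of the moment integral to the normalization integral gives ⟨r²⟩ = 15·b^2/2.
Putting b = 4.246 gives 135.21.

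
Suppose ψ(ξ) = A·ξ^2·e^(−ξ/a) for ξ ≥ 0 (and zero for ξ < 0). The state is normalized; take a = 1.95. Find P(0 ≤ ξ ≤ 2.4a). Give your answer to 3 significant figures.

P ≈ 0.524

The probability is P = ∫ |ψ|² dξ over [0, 2.4a].
The normalization integral ∫|ψ|²dξ over the whole domain equals 3·a^5/4·A², and A² cancels in the ratio.
Substituting u = ξ/a, A² and the length scale cancel in the ratio: P = ∫_{0}^{2.4} u^4·e^(-2·u) du / ∫_{0}^{∞} u^4·e^(-2·u) du.
With ∫ u^4·e^(-2·u) du = -(u^4/2 + u^3 + 3·u^2/2 + 3·u/2 + 3/4)·e^(-2·u) + C, the region integral is ≈ 0.39281 and the full one is 3/4.
Evaluating gives P = 0.5237.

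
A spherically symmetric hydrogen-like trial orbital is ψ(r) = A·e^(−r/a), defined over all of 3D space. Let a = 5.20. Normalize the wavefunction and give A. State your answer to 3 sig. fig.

A ≈ 0.0476

Normalization requires ∫|ψ|² 4πr² dr = 1, integrated from 0 to ∞.
In 3D with spherical symmetry the volume element is 4πr² dr.
Using ∫₀^∞ rⁿ e^(−αr) dr = n!/αⁿ⁺¹, carrying out the integral gives A² · π·a^3.
Hence A² = 1/[π·a^3].
Substituting a = 5.20 gives A² = 0.002264, so A = 0.04758.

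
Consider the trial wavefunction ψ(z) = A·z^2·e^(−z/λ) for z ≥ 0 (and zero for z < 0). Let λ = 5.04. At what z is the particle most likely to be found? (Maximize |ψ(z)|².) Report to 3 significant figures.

z ≈ 10.1

The maximum of |ψ(z)|² occurs where its derivative vanishes.
Solving yields z = 2·λ.
With λ = 5.04, the most probable position is 10.08.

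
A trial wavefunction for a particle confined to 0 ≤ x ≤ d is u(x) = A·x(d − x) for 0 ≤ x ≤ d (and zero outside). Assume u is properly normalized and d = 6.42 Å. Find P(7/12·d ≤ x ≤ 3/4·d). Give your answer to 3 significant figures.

|u|² is the probability density, so P = ∫_{7/12·d}^{3/4·d} |u|² dx.
The normalization integral ∫|u|²dx over the whole domain equals d^5/30·A², and A² cancels in the ratio.
Let t = x/d; then A² and the length scale cancel, so P = ∫_{7/12}^{3/4} t^2·(1 - t)^2 dt ÷ ∫_{0}^{1} t^2·(1 - t)^2 dt.
An antiderivative of t^2·(1 - t)^2 is t^3·(6·t^2 - 15·t + 10)/30; evaluating from 7/12 to 3/4 gives ≈ 0.0081035, while the full integral is 1/30.
Evaluating gives P = 0.2431.

P ≈ 0.243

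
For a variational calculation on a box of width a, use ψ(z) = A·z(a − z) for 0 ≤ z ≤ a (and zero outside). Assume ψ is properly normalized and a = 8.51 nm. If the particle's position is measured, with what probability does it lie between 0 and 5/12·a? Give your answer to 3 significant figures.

P ≈ 0.347

P = ∫_{0}^{5/12·a} |ψ(z)|² dz.
With A² fixed by ∫|ψ|² = 1, i.e. A² = (a^5/30)^(−1), substitute and integrate.
In terms of u = z/a (A² and the length scale cancel between numerator and denominator), P = [∫_{0}^{5/12} u^2·(1 - u)^2 du] / [∫_{0}^{1} u^2·(1 - u)^2 du].
An antiderivative of u^2·(1 - u)^2 is u^3·(6·u^2 - 15·u + 10)/30; evaluating from 0 to 5/12 gives ≈ 0.011554, while the full integral is 1/30.
Taking the ratio, P = 0.3466.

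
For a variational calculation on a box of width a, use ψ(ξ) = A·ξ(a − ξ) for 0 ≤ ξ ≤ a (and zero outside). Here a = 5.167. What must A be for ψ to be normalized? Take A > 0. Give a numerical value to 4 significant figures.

A ≈ 0.09025

Require ∫ |ψ|² dξ = 1 over the whole domain.
Expanding the polynomial and integrating term by term, the integral (without the A² prefactor) comes out to a^5/30.
So A² = (a^5/30)^(−1).
Substituting a = 5.167 gives A² = 0.0081457, so A = 0.090254.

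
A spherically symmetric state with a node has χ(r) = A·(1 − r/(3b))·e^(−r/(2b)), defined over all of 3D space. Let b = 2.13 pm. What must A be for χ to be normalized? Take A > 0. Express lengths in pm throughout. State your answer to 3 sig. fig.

A ≈ 0.111 pm^(-3/2)

Normalization requires ∫|χ|² 4πr² dr = 1, integrated from 0 to ∞.
In 3D with spherical symmetry the volume element is 4πr² dr.
Recall ∫₀^∞ r^m e^(−r/β) dr = m!·β^(m+1), the integral (without the A² prefactor) comes out to 8·π·b^3/3.
Setting this equal to 1 gives A² = 1/(8·π·b^3/3).
Substituting b = 2.13 gives A² = 0.01235, so A = 0.1111.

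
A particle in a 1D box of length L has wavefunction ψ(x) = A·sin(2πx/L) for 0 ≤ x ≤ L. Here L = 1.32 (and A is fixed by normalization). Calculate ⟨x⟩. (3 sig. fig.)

By definition ⟨x⟩ = ∫ x |ψ(x)|² dx.
Since the A² factors cancel between numerator and denominator, ⟨x⟩ = L/2.
Putting L = 1.32 gives 0.6600.

⟨x⟩ ≈ 0.660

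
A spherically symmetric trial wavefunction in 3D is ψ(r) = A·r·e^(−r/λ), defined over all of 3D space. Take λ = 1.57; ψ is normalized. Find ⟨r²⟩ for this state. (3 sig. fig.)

The expectation value is the |ψ|²-weighted average of r^2: ∫ r^2|ψ|² 4πr² dr.
Evaluating both integrals, ⟨r²⟩ = 15·λ^2/2.
With λ = 1.57, ⟨r^2⟩ = 18.49.

⟨r^2⟩ ≈ 18.5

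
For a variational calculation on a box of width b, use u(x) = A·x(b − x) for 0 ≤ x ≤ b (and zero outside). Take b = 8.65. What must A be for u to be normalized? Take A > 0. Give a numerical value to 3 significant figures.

A ≈ 0.0249

The normalization condition is ∫|u|² dx = 1 from 0 to b.
∫|u|² dx = A²·(b^5/30).
Setting this equal to 1 gives A² = 1/(b^5/30).
With b = 8.65: A² = 0.0006195 and A = 0.02489.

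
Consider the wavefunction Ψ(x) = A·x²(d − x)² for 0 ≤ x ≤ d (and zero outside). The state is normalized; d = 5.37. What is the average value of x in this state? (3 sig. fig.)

By definition ⟨x⟩ = ∫ x |Ψ(x)|² dx.
Since the A² factors cancel between numerator and denominator, ⟨x⟩ = d/2.
Putting d = 5.37 gives 2.685.

⟨x⟩ ≈ 2.69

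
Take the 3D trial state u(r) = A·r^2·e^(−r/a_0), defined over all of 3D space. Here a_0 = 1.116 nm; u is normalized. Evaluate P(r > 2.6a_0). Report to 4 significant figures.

With dV = 4πr²dr, the probability is ∫|u|² dV over r > 2.6a_0.
A² is fixed by ∫₀^∞ 4πr²|u|² dr = 1, i.e. A² = (45·π·a_0^7/2)^(−1).
Let t = r/a_0; then A², 4π and the length scale all cancel, so P = ∫_{2.6}^{∞} t^6·e^(-2·t) dt ÷ ∫_{0}^{∞} t^6·e^(-2·t) dt.
With ∫ t^6·e^(-2·t) dt = -(4·t^6 + 12·t^5 + 30·t^4 + 60·t^3 + 90·t^2 + 90·t + 45)·e^(-2·t)/8 + C, the region integral is ≈ 4.11971 and the full one is 45/8.
This evaluates to P = 0.73239.

P ≈ 0.7324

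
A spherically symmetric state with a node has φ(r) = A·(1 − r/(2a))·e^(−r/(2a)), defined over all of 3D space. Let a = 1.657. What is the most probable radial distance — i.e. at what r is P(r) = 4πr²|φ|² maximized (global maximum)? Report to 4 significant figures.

r ≈ 8.676

The maximum of P(r) = 4πr²|φ|² occurs where its derivative vanishes.
This gives r = a·(√(5) + 3).
With a = 1.657, the most probable radial distance is 8.6762.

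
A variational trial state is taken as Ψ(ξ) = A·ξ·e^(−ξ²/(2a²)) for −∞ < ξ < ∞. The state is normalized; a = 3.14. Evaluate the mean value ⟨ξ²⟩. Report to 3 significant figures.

By definition ⟨ξ²⟩ = ∫ ξ^2 |Ψ(ξ)|² dξ.
Since the A² factors cancel between numerator and denominator, ⟨ξ²⟩ = 3·a^2/2.
With a = 3.14, ⟨ξ^2⟩ = 14.79.

⟨ξ^2⟩ ≈ 14.8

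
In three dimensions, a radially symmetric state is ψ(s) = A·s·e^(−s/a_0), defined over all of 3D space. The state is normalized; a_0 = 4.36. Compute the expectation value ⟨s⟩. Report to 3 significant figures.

The expectation value is the |ψ|²-weighted average of s: ∫ s|ψ|² 4πs² ds.
Using ∫₀^∞ sⁿ e^(−αs) ds = n!/αⁿ⁺¹, the ratio of the moment integral to the normalization integral gives ⟨s⟩ = 5·a_0/2.
Putting a_0 = 4.36 gives 10.90.

⟨s⟩ ≈ 10.9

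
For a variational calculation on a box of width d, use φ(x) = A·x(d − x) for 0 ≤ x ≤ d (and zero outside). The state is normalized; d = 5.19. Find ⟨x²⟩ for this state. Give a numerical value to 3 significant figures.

The expectation value is the |φ|²-weighted average of x^2: ∫ x^2|φ|² dx.
Expanding the polynomial and integrating term by term, since the A² factors cancel between numerator and denominator, ⟨x²⟩ = 2·d^2/7.
With d = 5.19, ⟨x^2⟩ = 7.696.

⟨x^2⟩ ≈ 7.70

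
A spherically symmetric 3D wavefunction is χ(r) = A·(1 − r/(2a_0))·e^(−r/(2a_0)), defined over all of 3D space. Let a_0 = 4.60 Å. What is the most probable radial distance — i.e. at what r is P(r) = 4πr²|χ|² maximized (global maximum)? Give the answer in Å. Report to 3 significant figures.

Differentiate P(r) = 4πr²|χ|² with respect to r and set to zero.
Solving yields r = a_0·(√(5) + 3).
With a_0 = 4.60, the most probable radial distance is 24.09 Å.

r ≈ 24.1 Å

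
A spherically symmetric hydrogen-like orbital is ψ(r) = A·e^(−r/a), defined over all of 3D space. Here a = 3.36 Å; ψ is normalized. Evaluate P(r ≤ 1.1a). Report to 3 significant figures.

With dV = 4πr²dr, the probability is ∫|ψ|² dV over r ≤ 1.1a.
Normalization gives A² = 1/(π·a^3).
Let u = r/a; then A², 4π and the length scale all cancel, so P = ∫_{0}^{1.1} u^2·e^(-2·u) du ÷ ∫_{0}^{∞} u^2·e^(-2·u) du.
An antiderivative of u^2·e^(-2·u) is -(2·u^2 + 2·u + 1)·e^(-2·u)/4; evaluating from 0 to 1.1 gives 1/4 - 281·e^(-11/5)/200, while the full integral is 1/4.
This evaluates to P = 0.3773.

P ≈ 0.377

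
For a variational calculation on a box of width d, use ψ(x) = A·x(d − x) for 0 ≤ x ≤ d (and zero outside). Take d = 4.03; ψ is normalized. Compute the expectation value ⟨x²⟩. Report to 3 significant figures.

⟨x²⟩ = ∫ x^2 |ψ|² dx over the full domain.
Expanding the polynomial and integrating term by term, the ratio of the moment integral to the normalization integral gives ⟨x²⟩ = 2·d^2/7.
With d = 4.03, ⟨x^2⟩ = 4.640.

⟨x^2⟩ ≈ 4.64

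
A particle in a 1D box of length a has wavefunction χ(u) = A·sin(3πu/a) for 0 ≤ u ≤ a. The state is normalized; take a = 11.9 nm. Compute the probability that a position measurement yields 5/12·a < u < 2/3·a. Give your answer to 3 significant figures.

P ≈ 0.303

|χ|² is the probability density, so P = ∫_{5/12·a}^{2/3·a} |χ|² du.
Since A² = 1/(a/2), this is the region integral divided by the full normalization integral.
In terms of t = u/a (A² and the length scale cancel between numerator and denominator), P = [∫_{5/12}^{2/3} sin(3·π·t)^2 dt] / [∫_{0}^{1} sin(3·π·t)^2 dt].
An antiderivative of sin(3·π·t)^2 is t/2 - sin(6·π·t)/(12·π); evaluating from 5/12 to 2/3 gives 1/(12·π) + 1/8, while the full integral is 1/2.
Evaluating gives P = (2 + 3·π)/(12·π).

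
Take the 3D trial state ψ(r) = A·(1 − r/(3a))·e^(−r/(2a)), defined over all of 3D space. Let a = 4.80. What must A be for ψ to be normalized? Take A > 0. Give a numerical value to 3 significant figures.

Require ∫ |ψ|² 4πr² dr = 1 over the whole domain.
(Spherical symmetry: dV = 4πr² dr.)
With ψ = A·(1 − r/(3a))·e^(−r/(2a)), the integral evaluates to A²·[8·π·a^3/3].
Setting this equal to 1 gives A² = 1/(8·π·a^3/3).
Substituting a = 4.80 gives A² = 0.001079, so A = 0.03285.

A ≈ 0.0329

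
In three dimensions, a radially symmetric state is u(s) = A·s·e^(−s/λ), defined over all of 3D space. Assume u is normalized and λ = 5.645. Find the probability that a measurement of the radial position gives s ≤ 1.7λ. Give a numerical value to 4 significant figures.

Integrate the radial probability density 4πs²|u|² over s ≤ 1.7λ.
Normalization gives A² = 1/(3·π·λ^5).
Let t = s/λ; then A², 4π and the length scale all cancel, so P = ∫_{0}^{1.7} t^4·e^(-2·t) dt ÷ ∫_{0}^{∞} t^4·e^(-2·t) dt.
Using ∫ t^4·e^(-2·t) dt = -(t^4/2 + t^3 + 3·t^2/2 + 3·t/2 + 3/4)·e^(-2·t), the numerator is ≈ 0.191864 and the denominator is 3/4.
Taking the ratio yields P = 0.25582.

P ≈ 0.2558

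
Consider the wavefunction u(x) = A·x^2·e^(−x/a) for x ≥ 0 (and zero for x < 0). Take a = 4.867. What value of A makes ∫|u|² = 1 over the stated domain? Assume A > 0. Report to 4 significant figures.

We need A² ∫|f|² dx = 1, taking the integral from 0 to ∞.
Using ∫₀^∞ xⁿ e^(−αx) dx = n!/αⁿ⁺¹, ∫|u|² dx = A²·(3·a^5/4).
Substituting a = 4.867 gives A² = 0.00048824, so A = 0.022096.

A ≈ 0.02210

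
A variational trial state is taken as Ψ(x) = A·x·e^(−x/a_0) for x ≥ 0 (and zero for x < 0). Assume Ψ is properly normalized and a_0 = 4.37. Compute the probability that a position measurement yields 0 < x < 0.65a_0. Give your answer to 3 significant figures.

|Ψ|² is the probability density, so P = ∫_{0}^{0.65a_0} |Ψ|² dx.
Since A² = 1/(a_0^3/4), this is the region integral divided by the full normalization integral.
Substituting u = x/a_0, A² and the length scale cancel in the ratio: P = ∫_{0}^{0.65} u^2·e^(-2·u) du / ∫_{0}^{∞} u^2·e^(-2·u) du.
With ∫ u^2·e^(-2·u) du = -(2·u^2 + 2·u + 1)·e^(-2·u)/4 + C, the region integral is 1/4 - 629·e^(-13/10)/800 and the full one is 1/4.
The result is P = 0.1429.

P ≈ 0.143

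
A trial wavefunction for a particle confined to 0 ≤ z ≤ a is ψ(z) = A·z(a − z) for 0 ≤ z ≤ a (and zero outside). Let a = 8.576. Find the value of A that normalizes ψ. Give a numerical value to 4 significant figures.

A ≈ 0.02543

We need A² ∫|f|² dz = 1, taking the integral from 0 to a.
Carrying out the integral gives A² · a^5/30.
Substituting a = 8.576 gives A² = 0.00064669, so A = 0.025430.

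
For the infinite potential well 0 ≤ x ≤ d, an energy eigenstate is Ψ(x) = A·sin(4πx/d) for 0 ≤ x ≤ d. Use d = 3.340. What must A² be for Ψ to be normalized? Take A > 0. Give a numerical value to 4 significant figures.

Normalization requires ∫|Ψ|² dx = 1, integrated from 0 to d.
With Ψ = A·sin(4πx/d), the integral evaluates to A²·[d/2].
So A² = (d/2)^(−1).
With d = 3.340: A² = 0.59880 and A = 0.77382.

A^2 ≈ 0.5988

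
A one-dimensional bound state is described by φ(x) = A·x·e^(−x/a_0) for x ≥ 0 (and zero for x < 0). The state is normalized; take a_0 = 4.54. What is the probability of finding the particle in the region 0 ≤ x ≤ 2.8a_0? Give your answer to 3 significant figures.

P = ∫_{0}^{2.8a_0} |φ(x)|² dx.
Since A² = 1/(a_0^3/4), this is the region integral divided by the full normalization integral.
Substituting u = x/a_0, A² and the length scale cancel in the ratio: P = ∫_{0}^{2.8} u^2·e^(-2·u) du / ∫_{0}^{∞} u^2·e^(-2·u) du.
Using ∫ u^2·e^(-2·u) du = -(2·u^2 + 2·u + 1)·e^(-2·u)/4, the numerator is 1/4 - 557·e^(-28/5)/100 and the denominator is 1/4.
Evaluating gives P = 0.9176.

P ≈ 0.918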